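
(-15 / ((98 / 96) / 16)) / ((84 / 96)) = -92160 / 343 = -268.69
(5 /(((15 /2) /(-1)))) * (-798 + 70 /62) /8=24703 /372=66.41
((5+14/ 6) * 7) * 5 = 770/ 3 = 256.67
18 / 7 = 2.57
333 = 333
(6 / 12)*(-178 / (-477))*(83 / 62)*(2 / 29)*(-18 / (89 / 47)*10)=-78020 / 47647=-1.64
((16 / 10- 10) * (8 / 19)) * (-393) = 132048 / 95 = 1389.98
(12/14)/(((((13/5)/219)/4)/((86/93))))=753360/2821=267.05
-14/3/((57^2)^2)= -14/31668003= -0.00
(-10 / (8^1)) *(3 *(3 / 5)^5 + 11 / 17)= -11692 / 10625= -1.10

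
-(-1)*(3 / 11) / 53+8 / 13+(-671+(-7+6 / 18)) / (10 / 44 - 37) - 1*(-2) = 387181001 / 18394233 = 21.05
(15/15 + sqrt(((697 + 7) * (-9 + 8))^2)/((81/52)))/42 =36689/3402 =10.78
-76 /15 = -5.07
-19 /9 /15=-0.14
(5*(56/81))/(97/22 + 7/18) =616/855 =0.72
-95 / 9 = -10.56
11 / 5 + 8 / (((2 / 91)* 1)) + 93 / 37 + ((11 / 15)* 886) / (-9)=296.52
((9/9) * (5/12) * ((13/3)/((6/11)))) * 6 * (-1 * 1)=-715/36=-19.86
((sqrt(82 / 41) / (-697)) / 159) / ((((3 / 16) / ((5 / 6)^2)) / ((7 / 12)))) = -0.00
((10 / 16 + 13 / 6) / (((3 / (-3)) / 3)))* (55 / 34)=-3685 / 272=-13.55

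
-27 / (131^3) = -27 / 2248091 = -0.00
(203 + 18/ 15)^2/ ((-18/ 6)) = -1042441/ 75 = -13899.21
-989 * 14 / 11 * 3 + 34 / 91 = -3779584 / 1001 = -3775.81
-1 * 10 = -10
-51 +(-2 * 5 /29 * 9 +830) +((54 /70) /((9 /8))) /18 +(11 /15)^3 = 531882418 /685125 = 776.33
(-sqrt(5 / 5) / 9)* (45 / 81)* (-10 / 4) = 25 / 162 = 0.15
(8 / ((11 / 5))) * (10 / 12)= 100 / 33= 3.03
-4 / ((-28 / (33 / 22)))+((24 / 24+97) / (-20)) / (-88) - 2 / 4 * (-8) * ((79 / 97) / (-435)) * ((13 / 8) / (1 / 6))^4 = -934435025 / 13862464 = -67.41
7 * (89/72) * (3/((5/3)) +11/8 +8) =92827/960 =96.69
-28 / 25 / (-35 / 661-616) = 2644 / 1454325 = 0.00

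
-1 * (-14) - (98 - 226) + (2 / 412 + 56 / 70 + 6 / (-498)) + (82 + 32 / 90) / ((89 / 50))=12946352357 / 68477490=189.06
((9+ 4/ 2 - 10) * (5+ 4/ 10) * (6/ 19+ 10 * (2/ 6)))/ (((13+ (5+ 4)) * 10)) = 468/ 5225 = 0.09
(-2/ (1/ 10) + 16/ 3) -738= -2258/ 3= -752.67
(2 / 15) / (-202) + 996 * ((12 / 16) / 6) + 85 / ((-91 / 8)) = 32267803 / 275730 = 117.03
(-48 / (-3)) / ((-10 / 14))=-112 / 5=-22.40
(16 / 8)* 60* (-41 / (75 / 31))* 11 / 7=-111848 / 35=-3195.66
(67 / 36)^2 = 4489 / 1296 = 3.46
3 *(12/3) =12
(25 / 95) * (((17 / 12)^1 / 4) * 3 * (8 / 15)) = 17 / 114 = 0.15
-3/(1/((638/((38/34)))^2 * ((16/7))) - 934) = 0.00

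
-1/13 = -0.08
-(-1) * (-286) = -286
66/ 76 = 0.87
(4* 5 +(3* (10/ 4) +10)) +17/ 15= 1159/ 30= 38.63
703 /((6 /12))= 1406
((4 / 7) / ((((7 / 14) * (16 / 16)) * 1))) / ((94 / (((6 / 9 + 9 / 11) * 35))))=980 / 1551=0.63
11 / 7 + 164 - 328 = -1137 / 7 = -162.43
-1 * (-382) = 382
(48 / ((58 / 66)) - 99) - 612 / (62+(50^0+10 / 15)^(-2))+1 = -53.19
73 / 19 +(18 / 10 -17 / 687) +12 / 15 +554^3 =11097103916789 / 65265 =170031470.42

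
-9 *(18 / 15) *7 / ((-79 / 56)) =21168 / 395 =53.59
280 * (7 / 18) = 980 / 9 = 108.89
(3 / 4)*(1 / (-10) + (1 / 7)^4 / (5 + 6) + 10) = 7844097 / 1056440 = 7.43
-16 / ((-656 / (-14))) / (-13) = 14 / 533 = 0.03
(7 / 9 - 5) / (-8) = 19 / 36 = 0.53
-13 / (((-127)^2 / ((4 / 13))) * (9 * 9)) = -4 / 1306449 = -0.00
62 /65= 0.95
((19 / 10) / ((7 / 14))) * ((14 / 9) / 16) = 133 / 360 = 0.37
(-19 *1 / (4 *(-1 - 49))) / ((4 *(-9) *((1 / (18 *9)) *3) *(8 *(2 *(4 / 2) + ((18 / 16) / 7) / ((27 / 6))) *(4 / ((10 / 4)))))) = -399 / 144640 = -0.00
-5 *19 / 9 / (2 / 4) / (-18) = 95 / 81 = 1.17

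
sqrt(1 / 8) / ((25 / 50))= sqrt(2) / 2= 0.71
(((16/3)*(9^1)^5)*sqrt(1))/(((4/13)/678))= 693943848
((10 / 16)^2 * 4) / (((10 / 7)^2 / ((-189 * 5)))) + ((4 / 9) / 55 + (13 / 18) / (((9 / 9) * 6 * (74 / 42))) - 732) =-1706007643 / 1172160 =-1455.44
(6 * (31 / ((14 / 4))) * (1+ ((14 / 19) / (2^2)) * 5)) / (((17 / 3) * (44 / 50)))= 509175 / 24871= 20.47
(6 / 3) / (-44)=-0.05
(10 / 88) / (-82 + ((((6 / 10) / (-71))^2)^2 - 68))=-79411503125 / 104823184121436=-0.00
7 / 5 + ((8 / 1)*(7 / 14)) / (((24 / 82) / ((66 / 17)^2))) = 299683 / 1445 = 207.39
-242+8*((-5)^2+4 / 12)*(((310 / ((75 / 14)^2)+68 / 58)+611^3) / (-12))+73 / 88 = -99540647432396783 / 25839000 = -3852341322.51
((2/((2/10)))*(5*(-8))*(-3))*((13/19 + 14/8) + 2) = 101100/19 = 5321.05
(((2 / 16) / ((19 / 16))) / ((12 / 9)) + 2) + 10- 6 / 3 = 383 / 38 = 10.08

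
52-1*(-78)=130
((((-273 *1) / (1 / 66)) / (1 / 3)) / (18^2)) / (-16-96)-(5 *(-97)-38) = 50351 / 96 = 524.49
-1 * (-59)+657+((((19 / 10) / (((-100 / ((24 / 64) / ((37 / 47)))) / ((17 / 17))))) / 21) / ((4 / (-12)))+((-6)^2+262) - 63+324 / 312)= 25644142827 / 26936000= 952.04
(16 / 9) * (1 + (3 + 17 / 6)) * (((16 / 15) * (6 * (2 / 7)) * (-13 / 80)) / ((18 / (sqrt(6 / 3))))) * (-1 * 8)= 2.27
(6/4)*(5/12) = 5/8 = 0.62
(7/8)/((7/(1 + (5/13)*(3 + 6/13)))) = 0.29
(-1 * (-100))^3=1000000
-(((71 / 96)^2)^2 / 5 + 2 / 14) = -602555047 / 2972712960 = -0.20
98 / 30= 49 / 15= 3.27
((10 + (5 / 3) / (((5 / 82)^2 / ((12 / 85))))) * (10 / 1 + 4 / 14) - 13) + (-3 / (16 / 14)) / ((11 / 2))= 96906353 / 130900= 740.31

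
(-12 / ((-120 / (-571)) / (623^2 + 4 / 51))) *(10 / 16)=-13851356.49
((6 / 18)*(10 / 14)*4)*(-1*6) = -40 / 7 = -5.71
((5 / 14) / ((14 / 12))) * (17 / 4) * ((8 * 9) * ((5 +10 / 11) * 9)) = 4981.73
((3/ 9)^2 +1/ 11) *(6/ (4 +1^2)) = 8/ 33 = 0.24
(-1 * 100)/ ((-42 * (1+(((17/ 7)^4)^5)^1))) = 284972379634328575/ 6096347229659758230020403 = 0.00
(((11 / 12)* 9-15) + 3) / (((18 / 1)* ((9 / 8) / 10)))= -50 / 27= -1.85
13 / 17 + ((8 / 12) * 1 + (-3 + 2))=0.43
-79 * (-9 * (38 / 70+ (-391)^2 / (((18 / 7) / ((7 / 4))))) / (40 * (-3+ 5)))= 20713190357 / 22400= 924696.00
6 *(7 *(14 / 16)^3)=28.14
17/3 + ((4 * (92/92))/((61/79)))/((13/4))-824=-1943023/2379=-816.74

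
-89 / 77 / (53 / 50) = -4450 / 4081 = -1.09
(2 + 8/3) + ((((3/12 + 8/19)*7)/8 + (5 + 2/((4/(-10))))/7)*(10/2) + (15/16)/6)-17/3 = 159/76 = 2.09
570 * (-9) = -5130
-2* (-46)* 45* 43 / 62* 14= 1246140 / 31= 40198.06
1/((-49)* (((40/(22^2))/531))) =-131.12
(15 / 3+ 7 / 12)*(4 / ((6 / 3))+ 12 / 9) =335 / 18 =18.61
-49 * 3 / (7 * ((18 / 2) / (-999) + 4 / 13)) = -30303 / 431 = -70.31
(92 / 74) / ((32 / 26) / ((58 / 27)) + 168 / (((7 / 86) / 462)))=8671 / 6650664012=0.00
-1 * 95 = -95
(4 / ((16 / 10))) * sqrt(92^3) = 460 * sqrt(23) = 2206.08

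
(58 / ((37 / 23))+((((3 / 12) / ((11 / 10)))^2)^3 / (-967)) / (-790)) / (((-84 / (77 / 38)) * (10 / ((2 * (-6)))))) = 1.04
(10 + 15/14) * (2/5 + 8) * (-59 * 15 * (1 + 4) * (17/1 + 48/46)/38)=-170782875/874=-195403.75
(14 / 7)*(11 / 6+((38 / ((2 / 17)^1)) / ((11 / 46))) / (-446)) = -17591 / 7359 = -2.39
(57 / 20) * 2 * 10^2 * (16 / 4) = 2280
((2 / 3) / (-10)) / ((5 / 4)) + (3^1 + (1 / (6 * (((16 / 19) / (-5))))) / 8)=18067 / 6400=2.82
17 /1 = 17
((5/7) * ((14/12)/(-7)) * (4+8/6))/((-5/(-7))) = -8/9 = -0.89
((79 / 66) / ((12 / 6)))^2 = 6241 / 17424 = 0.36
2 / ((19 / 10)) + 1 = 39 / 19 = 2.05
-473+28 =-445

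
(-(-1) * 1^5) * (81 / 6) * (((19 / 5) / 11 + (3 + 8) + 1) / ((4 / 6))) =54999 / 220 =250.00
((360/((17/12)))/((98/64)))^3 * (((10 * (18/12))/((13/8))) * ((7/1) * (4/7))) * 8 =10144540954460160000/7514123981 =1350063025.33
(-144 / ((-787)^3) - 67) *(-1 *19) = 620515449283 / 487443403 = 1273.00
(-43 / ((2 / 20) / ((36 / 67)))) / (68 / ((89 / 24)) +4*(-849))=114810 / 1678417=0.07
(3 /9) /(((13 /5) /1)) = 5 /39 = 0.13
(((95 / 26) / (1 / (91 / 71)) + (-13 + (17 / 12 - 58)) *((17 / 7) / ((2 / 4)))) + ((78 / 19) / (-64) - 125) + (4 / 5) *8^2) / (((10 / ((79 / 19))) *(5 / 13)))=-440.16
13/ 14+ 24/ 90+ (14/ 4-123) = -12422/ 105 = -118.30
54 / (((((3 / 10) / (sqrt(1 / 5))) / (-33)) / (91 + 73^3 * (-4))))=1848500676 * sqrt(5)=4133373167.99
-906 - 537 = -1443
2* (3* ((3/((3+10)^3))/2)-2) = -8779/2197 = -4.00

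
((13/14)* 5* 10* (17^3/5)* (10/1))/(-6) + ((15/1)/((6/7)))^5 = 1051864175/672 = 1565274.07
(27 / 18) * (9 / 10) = 27 / 20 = 1.35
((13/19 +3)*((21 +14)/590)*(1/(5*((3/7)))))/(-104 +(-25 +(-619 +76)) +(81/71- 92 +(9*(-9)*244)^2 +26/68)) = 0.00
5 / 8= 0.62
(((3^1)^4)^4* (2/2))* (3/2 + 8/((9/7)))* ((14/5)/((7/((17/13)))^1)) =11302155747/65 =173879319.18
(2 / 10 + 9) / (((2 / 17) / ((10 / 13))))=782 / 13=60.15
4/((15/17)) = 4.53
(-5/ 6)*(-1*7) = 35/ 6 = 5.83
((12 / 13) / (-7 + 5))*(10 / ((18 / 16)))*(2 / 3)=-320 / 117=-2.74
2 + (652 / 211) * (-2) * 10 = -12618 / 211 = -59.80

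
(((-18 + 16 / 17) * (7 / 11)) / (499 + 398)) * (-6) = 4060 / 55913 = 0.07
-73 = -73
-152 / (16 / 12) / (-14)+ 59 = 470 / 7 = 67.14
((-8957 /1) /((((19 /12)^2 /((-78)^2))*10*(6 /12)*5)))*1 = -7847191872 /9025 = -869494.94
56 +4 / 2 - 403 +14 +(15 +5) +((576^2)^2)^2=12116574790945106558665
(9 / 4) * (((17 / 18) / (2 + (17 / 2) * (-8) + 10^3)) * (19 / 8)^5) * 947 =39862717801 / 244842496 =162.81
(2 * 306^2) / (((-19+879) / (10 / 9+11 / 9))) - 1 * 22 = 104512 / 215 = 486.10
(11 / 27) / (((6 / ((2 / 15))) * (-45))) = -11 / 54675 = -0.00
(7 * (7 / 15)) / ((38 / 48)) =392 / 95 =4.13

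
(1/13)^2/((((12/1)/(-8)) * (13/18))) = -0.01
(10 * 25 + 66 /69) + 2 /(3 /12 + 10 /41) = 475076 /1863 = 255.01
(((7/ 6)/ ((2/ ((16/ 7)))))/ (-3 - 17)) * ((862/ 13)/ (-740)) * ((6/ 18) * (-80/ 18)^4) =22067200/ 28402569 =0.78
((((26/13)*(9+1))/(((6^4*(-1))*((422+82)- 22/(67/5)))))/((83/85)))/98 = -28475/88702831728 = -0.00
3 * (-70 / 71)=-210 / 71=-2.96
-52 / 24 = -13 / 6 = -2.17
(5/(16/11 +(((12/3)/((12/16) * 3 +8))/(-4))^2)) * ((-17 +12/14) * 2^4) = -882.09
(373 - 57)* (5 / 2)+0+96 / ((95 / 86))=83306 / 95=876.91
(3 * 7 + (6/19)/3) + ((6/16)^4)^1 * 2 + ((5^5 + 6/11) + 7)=1349880353/428032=3153.69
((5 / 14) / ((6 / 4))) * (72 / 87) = 0.20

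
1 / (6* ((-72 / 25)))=-0.06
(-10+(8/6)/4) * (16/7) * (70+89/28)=-79228/49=-1616.90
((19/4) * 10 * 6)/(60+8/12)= 855/182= 4.70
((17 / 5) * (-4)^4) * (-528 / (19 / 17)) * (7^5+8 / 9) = -1969727524864 / 285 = -6911324648.65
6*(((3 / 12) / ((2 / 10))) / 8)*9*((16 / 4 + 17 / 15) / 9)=77 / 16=4.81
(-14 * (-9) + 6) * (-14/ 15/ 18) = -308/ 45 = -6.84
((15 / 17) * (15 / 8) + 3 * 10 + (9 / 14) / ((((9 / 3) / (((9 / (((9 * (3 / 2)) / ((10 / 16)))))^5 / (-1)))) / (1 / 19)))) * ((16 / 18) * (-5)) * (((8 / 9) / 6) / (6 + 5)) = -59363273575 / 31330297152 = -1.89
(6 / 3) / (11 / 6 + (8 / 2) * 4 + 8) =12 / 155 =0.08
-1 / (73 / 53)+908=66231 / 73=907.27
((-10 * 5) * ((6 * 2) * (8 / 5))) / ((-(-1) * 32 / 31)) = -930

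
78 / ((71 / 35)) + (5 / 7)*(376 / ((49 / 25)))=4273390 / 24353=175.48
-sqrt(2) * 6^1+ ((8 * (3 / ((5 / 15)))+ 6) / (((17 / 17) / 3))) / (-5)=-234 / 5-6 * sqrt(2)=-55.29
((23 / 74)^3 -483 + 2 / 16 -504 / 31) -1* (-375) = -389743857 / 3140486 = -124.10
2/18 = 1/9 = 0.11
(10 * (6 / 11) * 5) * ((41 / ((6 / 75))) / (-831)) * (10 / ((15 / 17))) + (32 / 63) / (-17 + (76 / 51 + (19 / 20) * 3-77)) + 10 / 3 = -187.30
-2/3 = -0.67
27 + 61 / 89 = 2464 / 89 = 27.69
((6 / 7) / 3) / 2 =1 / 7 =0.14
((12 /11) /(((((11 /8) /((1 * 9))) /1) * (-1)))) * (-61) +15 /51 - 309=260960 /2057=126.86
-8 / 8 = -1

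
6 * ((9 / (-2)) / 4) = -27 / 4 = -6.75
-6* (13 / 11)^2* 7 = -7098 / 121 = -58.66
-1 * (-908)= 908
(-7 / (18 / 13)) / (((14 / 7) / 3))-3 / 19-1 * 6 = -3133 / 228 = -13.74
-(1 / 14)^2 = -0.01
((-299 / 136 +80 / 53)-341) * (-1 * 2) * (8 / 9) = 547310 / 901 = 607.45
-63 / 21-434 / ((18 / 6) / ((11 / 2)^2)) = -26275 / 6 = -4379.17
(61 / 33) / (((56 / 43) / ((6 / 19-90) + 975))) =2101023 / 1672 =1256.59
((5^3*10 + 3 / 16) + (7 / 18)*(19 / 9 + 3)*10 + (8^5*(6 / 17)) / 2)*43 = 6681513505 / 22032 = 303264.05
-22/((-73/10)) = 220/73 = 3.01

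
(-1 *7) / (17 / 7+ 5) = -49 / 52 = -0.94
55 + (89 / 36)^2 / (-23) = 1631519 / 29808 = 54.73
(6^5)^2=60466176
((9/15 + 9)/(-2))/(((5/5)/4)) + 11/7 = -17.63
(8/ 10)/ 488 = 1/ 610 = 0.00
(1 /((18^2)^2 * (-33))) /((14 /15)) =-5 /16166304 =-0.00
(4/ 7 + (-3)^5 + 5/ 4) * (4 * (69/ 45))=-51773/ 35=-1479.23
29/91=0.32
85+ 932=1017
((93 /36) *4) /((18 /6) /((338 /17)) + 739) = 10478 /749499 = 0.01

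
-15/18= -5/6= -0.83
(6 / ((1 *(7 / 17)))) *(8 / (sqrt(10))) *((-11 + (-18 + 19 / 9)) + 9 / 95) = -3115624 *sqrt(10) / 9975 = -987.72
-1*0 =0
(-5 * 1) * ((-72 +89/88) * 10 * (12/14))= 468525/154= 3042.37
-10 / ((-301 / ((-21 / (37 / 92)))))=-2760 / 1591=-1.73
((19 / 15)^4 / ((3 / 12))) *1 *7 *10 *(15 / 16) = 912247 / 1350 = 675.74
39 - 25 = 14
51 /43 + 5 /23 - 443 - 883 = -1310026 /989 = -1324.60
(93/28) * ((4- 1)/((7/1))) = 279/196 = 1.42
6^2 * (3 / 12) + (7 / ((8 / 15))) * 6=351 / 4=87.75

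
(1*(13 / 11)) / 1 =13 / 11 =1.18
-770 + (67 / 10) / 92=-708333 / 920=-769.93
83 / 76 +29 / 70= 4007 / 2660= 1.51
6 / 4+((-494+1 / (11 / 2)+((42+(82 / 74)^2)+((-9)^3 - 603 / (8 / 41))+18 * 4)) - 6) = -4202.47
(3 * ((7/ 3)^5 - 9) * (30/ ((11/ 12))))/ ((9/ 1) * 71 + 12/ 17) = 397664/ 43065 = 9.23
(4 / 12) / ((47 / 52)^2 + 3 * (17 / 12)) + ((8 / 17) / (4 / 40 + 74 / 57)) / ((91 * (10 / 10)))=0.07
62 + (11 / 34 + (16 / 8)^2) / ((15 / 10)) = 1103 / 17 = 64.88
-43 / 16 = -2.69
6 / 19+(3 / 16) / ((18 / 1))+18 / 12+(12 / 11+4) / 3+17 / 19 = 29547 / 6688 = 4.42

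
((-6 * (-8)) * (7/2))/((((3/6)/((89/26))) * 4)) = 287.54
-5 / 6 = -0.83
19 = 19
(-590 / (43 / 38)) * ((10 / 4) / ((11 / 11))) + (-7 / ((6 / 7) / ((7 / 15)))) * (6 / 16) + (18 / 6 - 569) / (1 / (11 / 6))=-24175469 / 10320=-2342.58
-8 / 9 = -0.89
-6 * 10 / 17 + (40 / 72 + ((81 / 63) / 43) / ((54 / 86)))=-3134 / 1071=-2.93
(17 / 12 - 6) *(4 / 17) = -55 / 51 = -1.08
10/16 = 5/8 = 0.62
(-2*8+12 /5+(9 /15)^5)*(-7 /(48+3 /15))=295799 /150625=1.96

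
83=83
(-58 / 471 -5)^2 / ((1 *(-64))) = -5822569 / 14197824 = -0.41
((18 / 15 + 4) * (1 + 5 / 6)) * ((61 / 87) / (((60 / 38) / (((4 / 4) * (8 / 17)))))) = 662948 / 332775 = 1.99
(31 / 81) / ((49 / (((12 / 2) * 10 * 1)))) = 620 / 1323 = 0.47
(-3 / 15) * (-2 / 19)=2 / 95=0.02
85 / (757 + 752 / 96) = 510 / 4589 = 0.11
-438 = -438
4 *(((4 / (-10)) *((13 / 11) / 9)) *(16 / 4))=-416 / 495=-0.84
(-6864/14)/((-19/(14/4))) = 90.32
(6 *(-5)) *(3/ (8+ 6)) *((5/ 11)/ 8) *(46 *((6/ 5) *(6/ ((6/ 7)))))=-3105/ 22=-141.14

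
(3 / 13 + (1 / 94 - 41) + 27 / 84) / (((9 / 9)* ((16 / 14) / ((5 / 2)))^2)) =-121064825 / 625664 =-193.50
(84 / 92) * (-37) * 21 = -16317 / 23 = -709.43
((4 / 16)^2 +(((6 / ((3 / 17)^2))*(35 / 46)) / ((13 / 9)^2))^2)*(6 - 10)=-1193396565169 / 60435076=-19746.75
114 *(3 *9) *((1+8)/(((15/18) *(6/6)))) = 166212/5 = 33242.40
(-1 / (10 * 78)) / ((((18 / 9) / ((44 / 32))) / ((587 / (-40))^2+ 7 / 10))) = -3802579 / 19968000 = -0.19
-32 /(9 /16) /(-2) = 28.44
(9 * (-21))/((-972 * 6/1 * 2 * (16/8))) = 7/864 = 0.01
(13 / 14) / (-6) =-13 / 84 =-0.15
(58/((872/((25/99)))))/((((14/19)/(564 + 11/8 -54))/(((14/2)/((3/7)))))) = 394474675/2071872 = 190.40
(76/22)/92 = 19/506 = 0.04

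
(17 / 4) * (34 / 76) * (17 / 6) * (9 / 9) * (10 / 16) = 24565 / 7296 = 3.37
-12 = -12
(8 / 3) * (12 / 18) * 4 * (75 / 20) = 80 / 3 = 26.67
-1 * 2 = -2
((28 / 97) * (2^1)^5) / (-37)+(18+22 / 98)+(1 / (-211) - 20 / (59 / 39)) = 10398618598 / 2189293589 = 4.75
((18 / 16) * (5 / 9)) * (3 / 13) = 15 / 104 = 0.14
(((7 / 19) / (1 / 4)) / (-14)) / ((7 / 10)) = -20 / 133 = -0.15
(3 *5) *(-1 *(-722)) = 10830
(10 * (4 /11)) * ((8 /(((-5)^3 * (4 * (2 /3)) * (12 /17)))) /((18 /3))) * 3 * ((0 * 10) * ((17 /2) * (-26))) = 0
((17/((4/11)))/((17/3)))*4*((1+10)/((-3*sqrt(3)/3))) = -209.58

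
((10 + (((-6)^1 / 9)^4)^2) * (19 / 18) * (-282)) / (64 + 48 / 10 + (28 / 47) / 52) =-179690022590 / 4137740577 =-43.43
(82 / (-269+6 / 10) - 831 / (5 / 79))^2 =1940535004662016 / 11256025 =172399670.81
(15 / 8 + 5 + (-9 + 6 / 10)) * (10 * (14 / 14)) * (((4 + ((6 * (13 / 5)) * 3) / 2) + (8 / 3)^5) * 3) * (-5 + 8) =-12024991 / 540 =-22268.50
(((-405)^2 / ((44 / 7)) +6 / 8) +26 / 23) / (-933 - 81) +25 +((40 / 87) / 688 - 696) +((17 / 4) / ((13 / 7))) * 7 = -145177724443 / 213271916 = -680.72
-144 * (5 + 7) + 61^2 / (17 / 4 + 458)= -3180188 / 1849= -1719.95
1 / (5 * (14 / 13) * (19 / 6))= 39 / 665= 0.06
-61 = -61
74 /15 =4.93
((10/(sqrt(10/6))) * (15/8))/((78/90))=225 * sqrt(15)/52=16.76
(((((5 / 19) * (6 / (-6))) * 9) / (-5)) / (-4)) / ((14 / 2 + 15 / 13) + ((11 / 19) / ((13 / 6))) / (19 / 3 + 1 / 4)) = -0.01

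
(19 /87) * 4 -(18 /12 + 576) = -100333 /174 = -576.63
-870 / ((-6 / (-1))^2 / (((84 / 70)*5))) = -145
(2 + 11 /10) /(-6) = -31 /60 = -0.52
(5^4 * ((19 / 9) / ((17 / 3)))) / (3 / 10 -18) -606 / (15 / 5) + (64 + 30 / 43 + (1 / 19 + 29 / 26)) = -28626450155 / 191751534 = -149.29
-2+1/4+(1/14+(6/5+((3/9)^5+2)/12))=-15899/51030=-0.31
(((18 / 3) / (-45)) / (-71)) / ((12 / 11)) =0.00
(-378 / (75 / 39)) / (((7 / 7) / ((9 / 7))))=-6318 / 25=-252.72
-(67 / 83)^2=-0.65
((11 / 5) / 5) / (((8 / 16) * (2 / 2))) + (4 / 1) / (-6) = 16 / 75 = 0.21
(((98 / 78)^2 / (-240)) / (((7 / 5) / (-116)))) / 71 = 9947 / 1295892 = 0.01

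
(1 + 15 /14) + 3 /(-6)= 11 /7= 1.57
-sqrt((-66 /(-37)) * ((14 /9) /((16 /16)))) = -2 * sqrt(8547) /111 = -1.67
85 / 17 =5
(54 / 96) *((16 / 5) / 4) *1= 9 / 20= 0.45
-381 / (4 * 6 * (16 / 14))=-889 / 64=-13.89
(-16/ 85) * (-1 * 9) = 144/ 85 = 1.69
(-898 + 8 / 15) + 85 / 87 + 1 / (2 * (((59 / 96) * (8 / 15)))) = -7656419 / 8555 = -894.96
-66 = -66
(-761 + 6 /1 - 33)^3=-489303872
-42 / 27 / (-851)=14 / 7659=0.00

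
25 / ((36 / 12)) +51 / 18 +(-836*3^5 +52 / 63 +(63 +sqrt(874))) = -25587199 / 126 +sqrt(874) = -203043.44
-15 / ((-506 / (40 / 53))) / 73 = 300 / 978857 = 0.00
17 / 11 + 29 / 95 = 1934 / 1045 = 1.85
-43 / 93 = -0.46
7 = 7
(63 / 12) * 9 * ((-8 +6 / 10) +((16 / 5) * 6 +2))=13041 / 20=652.05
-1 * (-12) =12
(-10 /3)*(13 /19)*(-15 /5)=130 /19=6.84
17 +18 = 35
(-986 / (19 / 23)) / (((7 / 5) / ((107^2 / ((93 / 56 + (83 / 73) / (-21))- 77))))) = 454890019344 / 3513575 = 129466.43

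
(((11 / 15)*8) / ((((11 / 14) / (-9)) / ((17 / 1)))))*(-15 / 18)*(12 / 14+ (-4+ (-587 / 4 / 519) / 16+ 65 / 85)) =-9469981 / 4152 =-2280.82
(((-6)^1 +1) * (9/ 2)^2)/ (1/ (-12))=1215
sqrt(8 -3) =sqrt(5) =2.24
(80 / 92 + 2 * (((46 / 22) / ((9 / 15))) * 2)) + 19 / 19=11999 / 759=15.81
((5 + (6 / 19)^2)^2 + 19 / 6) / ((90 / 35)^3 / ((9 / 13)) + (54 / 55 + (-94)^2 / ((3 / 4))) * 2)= 430344324025 / 347964944516104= 0.00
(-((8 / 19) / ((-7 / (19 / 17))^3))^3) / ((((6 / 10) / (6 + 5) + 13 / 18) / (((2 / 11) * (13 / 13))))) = 4335748392960 / 3680009945042721028151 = 0.00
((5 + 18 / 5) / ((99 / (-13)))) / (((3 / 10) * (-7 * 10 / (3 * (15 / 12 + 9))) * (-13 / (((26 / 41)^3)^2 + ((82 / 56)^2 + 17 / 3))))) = -3783601601412209 / 3776763856662720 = -1.00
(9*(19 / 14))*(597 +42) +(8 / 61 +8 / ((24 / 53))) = 20041825 / 2562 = 7822.73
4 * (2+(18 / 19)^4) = 1462472 / 130321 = 11.22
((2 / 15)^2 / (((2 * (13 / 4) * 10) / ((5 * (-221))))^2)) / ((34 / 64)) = 2176 / 225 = 9.67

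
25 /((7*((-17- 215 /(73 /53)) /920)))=-419750 /22113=-18.98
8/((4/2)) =4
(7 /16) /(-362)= -7 /5792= -0.00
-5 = -5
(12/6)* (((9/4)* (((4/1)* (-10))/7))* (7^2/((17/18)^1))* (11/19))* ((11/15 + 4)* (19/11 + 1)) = -3220560/323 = -9970.77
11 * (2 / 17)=22 / 17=1.29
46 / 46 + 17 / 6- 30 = -157 / 6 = -26.17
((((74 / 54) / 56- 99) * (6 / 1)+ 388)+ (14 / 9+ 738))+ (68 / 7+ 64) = 7289 / 12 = 607.42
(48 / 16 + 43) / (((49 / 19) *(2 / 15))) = 6555 / 49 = 133.78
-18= -18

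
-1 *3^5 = -243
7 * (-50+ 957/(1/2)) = 13048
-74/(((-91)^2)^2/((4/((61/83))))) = -24568/4183072621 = -0.00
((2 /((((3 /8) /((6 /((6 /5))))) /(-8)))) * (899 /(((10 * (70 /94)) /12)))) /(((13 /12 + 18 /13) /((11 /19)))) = -1687415808 /23275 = -72499.07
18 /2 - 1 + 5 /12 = 101 /12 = 8.42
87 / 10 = 8.70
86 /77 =1.12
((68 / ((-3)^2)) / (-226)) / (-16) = 17 / 8136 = 0.00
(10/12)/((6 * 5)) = 1/36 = 0.03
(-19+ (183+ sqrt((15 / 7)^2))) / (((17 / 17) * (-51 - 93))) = -1163 / 1008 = -1.15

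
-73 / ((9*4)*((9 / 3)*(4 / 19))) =-1387 / 432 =-3.21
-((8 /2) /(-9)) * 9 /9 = 0.44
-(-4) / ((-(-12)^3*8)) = 1 / 3456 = 0.00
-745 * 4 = -2980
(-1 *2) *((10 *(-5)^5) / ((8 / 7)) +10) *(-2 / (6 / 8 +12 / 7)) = -1020460 / 23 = -44367.83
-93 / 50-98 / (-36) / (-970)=-162623 / 87300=-1.86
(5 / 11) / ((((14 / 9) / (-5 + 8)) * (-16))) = -135 / 2464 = -0.05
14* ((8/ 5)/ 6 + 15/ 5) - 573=-7909/ 15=-527.27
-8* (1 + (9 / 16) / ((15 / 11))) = -113 / 10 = -11.30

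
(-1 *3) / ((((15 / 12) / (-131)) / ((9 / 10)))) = 7074 / 25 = 282.96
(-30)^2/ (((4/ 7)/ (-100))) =-157500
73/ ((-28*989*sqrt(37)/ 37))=-73*sqrt(37)/ 27692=-0.02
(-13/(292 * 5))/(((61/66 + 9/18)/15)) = -1287/13724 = -0.09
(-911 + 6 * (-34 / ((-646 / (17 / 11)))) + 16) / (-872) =186953 / 182248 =1.03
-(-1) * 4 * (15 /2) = 30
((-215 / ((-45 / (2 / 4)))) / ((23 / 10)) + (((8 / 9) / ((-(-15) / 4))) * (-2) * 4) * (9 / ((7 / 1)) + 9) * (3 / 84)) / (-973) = -17347 / 49345695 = -0.00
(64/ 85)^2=4096/ 7225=0.57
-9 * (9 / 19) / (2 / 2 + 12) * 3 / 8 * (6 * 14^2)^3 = -49401285696 / 247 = -200005205.25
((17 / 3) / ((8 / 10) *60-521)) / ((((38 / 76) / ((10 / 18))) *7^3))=-170 / 4380453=-0.00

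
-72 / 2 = -36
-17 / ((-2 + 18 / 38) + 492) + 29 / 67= 248610 / 624373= 0.40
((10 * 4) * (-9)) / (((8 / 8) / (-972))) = 349920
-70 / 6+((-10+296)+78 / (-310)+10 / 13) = 274.85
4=4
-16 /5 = -3.20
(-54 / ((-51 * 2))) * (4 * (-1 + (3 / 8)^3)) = -4365 / 2176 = -2.01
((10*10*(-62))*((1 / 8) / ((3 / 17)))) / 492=-13175 / 1476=-8.93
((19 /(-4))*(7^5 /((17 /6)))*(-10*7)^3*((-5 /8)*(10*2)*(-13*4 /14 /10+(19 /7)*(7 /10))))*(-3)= 9417728919375 /17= 553984054080.88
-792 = -792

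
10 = 10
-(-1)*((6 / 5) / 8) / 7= 3 / 140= 0.02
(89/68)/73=89/4964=0.02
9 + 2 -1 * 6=5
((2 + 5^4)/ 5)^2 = 393129/ 25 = 15725.16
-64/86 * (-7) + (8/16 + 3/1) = 749/86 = 8.71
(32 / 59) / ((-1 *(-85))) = 32 / 5015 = 0.01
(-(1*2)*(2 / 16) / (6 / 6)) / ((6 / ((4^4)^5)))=-137438953472 / 3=-45812984490.67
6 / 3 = 2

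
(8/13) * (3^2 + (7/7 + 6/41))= 256/41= 6.24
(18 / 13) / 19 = 0.07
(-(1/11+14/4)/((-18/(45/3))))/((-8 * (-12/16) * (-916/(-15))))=1975/241824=0.01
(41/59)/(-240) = -41/14160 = -0.00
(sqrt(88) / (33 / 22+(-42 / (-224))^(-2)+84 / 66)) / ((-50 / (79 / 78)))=-2607 * sqrt(22) / 2008825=-0.01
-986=-986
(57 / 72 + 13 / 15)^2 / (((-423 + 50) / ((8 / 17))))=-39601 / 11413800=-0.00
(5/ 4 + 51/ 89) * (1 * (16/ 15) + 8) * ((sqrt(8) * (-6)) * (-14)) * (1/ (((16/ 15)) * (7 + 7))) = 33099 * sqrt(2)/ 178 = 262.97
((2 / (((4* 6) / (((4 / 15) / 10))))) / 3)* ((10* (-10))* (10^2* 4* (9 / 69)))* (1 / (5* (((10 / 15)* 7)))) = -80 / 483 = -0.17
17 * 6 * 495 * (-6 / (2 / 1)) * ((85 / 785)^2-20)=74627905770 / 24649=3027624.07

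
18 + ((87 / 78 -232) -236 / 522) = -1447703 / 6786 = -213.34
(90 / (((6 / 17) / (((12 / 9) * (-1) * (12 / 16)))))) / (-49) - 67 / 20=1.85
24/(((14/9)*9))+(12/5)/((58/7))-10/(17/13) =-97372/17255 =-5.64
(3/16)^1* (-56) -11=-43/2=-21.50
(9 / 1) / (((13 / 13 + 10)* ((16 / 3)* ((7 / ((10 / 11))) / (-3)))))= -405 / 6776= -0.06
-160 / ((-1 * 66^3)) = 20 / 35937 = 0.00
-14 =-14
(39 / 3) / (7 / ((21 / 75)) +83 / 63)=819 / 1658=0.49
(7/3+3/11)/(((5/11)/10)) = 172/3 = 57.33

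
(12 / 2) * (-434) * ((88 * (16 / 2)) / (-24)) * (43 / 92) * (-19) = -15601432 / 23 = -678323.13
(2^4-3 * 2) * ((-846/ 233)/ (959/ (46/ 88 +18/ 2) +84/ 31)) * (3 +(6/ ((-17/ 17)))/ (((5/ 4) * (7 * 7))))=-3906480717/ 3834034106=-1.02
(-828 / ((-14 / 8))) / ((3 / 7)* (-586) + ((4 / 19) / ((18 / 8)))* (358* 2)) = -283176 / 110213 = -2.57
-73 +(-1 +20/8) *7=-125/2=-62.50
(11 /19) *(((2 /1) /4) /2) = 11 /76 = 0.14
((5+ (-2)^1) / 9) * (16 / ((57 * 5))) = 16 / 855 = 0.02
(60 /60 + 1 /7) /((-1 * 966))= -4 /3381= -0.00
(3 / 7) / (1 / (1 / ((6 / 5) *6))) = 5 / 84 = 0.06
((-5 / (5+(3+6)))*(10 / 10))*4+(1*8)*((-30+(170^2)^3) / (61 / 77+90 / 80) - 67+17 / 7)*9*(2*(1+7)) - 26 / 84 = 719409237308952068923 / 49602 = 14503633670193783.90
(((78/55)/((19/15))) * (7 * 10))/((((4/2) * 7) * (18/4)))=260/209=1.24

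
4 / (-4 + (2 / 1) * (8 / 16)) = -1.33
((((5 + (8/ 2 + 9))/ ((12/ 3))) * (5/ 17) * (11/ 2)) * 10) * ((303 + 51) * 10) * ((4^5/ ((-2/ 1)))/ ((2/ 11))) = -12336192000/ 17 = -725658352.94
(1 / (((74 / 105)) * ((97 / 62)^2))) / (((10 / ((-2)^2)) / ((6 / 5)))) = 484344 / 1740665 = 0.28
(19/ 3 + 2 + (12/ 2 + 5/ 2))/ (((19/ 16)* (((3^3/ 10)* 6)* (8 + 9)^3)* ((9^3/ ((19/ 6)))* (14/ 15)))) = 5050/ 6092262477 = 0.00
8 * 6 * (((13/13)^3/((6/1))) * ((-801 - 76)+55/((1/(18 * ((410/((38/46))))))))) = 3923805.05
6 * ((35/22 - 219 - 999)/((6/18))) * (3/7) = -103221/11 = -9383.73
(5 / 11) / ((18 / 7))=35 / 198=0.18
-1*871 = -871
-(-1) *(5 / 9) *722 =3610 / 9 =401.11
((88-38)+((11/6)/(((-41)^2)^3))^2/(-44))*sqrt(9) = 162457130162636539783189/1083047534417576931888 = 150.00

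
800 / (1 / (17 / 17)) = 800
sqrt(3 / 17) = sqrt(51) / 17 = 0.42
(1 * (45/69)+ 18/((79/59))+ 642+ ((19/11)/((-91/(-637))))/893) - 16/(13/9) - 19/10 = 78539625477/122120570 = 643.13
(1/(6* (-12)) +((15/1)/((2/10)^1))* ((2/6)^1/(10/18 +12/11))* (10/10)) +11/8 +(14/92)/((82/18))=16.58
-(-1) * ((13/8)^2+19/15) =3751/960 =3.91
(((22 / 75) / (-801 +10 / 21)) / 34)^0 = 1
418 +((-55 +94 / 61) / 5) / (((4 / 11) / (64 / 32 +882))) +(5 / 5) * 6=-25567.77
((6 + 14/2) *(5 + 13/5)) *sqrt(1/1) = 494/5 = 98.80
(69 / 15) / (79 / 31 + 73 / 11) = 7843 / 15660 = 0.50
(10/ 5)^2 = 4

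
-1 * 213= -213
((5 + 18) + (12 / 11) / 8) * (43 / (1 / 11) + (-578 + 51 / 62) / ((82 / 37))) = 550069683 / 111848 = 4918.01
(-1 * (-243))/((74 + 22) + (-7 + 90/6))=243/104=2.34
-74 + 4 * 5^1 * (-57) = -1214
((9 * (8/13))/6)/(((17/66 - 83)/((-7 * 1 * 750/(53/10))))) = 41580000/3762629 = 11.05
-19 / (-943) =19 / 943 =0.02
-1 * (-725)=725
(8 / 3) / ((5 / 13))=104 / 15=6.93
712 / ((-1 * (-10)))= 71.20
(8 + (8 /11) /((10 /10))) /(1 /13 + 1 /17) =64.29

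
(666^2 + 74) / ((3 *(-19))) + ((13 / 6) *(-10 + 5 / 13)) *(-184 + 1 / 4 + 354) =-5166415 / 456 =-11329.86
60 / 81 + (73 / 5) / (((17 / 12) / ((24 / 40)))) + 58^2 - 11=38555131 / 11475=3359.92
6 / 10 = 3 / 5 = 0.60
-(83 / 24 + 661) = -15947 / 24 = -664.46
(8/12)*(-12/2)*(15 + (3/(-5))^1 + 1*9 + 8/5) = -100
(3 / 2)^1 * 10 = 15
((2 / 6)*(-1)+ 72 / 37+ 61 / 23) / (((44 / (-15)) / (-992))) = 13501120 / 9361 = 1442.27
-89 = -89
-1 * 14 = -14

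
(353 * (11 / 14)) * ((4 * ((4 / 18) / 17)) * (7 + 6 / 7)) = 854260 / 7497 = 113.95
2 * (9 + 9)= 36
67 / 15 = 4.47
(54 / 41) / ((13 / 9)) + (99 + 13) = 60182 / 533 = 112.91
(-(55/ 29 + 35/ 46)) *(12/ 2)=-10635/ 667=-15.94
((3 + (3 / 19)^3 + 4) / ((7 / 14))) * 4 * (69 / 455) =5303616 / 624169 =8.50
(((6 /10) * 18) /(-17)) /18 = -3 /85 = -0.04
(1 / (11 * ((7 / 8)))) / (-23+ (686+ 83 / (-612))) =4896 / 31236821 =0.00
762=762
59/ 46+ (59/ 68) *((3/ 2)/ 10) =1.41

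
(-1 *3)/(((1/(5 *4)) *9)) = -20/3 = -6.67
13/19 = 0.68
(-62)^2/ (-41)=-3844/ 41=-93.76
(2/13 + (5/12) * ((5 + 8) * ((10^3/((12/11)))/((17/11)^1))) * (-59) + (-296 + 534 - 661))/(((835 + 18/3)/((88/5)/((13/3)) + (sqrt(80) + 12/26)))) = -3042.24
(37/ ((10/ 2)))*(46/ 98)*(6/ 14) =2553/ 1715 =1.49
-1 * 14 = -14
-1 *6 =-6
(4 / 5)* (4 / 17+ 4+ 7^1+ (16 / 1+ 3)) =2056 / 85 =24.19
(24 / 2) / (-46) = -6 / 23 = -0.26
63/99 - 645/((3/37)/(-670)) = 58628357/11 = 5329850.64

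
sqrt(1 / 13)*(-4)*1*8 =-32*sqrt(13) / 13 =-8.88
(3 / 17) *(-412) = -1236 / 17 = -72.71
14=14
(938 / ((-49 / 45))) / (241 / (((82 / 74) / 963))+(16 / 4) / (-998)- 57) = -61683885 / 14993237644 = -0.00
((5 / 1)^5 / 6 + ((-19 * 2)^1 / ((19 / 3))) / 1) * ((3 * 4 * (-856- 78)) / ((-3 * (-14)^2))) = 1442563 / 147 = 9813.35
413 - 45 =368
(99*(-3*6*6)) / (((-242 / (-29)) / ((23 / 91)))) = -324162 / 1001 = -323.84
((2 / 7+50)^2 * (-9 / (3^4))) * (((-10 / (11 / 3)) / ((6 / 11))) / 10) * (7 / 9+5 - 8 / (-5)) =20568064 / 19845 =1036.44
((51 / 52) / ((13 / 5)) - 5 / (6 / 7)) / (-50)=2213 / 20280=0.11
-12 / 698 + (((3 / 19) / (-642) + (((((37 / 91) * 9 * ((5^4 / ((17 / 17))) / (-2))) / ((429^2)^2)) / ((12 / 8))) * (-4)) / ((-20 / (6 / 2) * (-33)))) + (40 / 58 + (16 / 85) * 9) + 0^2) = 2.37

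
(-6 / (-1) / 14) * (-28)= -12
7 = 7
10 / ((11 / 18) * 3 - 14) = -60 / 73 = -0.82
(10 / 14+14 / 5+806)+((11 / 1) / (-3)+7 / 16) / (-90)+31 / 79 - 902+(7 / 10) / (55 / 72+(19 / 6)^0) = -5561925815 / 60679584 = -91.66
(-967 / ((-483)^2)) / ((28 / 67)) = -64789 / 6532092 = -0.01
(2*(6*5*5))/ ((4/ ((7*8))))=4200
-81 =-81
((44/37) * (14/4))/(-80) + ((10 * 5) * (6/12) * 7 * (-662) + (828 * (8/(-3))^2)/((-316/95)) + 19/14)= -96263948241/818440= -117618.82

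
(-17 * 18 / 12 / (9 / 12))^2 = 1156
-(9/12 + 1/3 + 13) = -169/12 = -14.08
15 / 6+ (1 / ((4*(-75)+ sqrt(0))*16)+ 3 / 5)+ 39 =202079 / 4800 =42.10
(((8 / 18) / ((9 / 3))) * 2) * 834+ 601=7633 / 9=848.11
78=78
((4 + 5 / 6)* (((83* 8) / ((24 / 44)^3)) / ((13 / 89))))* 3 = 285130813 / 702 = 406169.25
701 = 701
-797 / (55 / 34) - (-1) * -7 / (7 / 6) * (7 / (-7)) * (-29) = -36668 / 55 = -666.69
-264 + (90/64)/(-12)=-33807/128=-264.12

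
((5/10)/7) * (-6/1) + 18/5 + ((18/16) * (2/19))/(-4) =33429/10640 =3.14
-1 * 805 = -805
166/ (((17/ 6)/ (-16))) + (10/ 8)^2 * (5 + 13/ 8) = -2017283/ 2176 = -927.06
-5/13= -0.38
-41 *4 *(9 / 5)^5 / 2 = -4842018 / 3125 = -1549.45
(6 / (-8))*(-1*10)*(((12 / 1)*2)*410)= 73800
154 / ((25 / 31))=4774 / 25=190.96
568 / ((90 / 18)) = 568 / 5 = 113.60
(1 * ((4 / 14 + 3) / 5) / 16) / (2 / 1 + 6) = 23 / 4480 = 0.01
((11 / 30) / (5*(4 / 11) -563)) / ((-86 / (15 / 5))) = 121 / 5308780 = 0.00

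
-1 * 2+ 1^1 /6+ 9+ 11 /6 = 9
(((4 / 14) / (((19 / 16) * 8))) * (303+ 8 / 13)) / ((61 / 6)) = 94728 / 105469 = 0.90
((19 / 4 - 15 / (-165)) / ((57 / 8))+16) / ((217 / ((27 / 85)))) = 13446 / 550715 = 0.02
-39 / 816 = -13 / 272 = -0.05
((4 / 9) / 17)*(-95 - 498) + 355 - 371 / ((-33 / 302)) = 6285515 / 1683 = 3734.71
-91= -91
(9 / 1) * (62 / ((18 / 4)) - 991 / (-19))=11275 / 19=593.42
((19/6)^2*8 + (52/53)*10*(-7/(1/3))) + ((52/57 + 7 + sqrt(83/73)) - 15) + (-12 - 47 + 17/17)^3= -1769504558/9063 + sqrt(6059)/73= -195243.84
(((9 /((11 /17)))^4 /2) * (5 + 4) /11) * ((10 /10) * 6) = 14795494587 /161051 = 91868.38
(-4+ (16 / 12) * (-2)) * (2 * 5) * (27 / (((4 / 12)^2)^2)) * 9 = -1312200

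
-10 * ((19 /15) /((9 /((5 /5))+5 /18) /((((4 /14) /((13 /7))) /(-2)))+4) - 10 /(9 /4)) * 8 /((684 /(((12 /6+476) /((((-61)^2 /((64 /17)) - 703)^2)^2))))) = 13499271995195392 /359525554362681581525625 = 0.00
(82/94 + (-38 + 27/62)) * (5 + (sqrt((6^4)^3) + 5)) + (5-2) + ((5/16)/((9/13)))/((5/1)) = -359248779427/209808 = -1712273.98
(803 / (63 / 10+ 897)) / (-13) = -8030 / 117429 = -0.07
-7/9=-0.78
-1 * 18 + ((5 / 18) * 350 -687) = -5470 / 9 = -607.78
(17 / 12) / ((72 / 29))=0.57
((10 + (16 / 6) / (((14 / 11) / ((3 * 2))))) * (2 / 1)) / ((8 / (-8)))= -316 / 7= -45.14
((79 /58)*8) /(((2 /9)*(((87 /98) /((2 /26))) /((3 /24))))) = 11613 /21866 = 0.53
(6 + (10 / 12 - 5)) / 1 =11 / 6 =1.83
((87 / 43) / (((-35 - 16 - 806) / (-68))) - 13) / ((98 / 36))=-8516646 / 1805699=-4.72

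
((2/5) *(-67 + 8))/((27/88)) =-10384/135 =-76.92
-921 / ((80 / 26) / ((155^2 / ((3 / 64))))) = -153414040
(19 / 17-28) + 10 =-16.88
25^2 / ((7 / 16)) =10000 / 7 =1428.57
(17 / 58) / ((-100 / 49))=-833 / 5800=-0.14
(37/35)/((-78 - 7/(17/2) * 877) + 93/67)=-42143/31846045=-0.00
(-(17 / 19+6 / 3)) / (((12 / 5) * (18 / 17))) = -4675 / 4104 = -1.14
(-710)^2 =504100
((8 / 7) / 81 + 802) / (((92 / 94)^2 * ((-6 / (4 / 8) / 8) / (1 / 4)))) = -139.54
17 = 17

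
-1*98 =-98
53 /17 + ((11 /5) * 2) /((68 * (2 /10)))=117 /34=3.44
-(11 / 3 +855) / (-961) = 2576 / 2883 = 0.89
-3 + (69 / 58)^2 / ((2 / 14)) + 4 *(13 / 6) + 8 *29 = 2498513 / 10092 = 247.57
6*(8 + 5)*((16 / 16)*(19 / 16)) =92.62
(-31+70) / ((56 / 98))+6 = 297 / 4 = 74.25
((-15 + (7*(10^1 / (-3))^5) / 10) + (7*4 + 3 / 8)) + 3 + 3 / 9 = -527519 / 1944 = -271.36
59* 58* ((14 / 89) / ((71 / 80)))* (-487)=-295378.33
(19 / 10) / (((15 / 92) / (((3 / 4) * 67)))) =29279 / 50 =585.58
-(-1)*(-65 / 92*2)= -65 / 46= -1.41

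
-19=-19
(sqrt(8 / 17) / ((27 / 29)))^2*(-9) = -4.89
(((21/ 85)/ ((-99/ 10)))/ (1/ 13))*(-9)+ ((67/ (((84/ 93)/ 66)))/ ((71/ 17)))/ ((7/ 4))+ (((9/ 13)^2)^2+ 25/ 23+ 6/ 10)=1441672659147157/ 2136816777095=674.68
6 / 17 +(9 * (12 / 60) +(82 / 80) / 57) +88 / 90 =366131 / 116280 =3.15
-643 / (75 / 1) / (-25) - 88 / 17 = -154069 / 31875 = -4.83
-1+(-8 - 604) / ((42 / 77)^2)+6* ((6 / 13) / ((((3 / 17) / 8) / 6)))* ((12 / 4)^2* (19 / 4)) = 391854 / 13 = 30142.62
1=1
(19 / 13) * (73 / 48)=1387 / 624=2.22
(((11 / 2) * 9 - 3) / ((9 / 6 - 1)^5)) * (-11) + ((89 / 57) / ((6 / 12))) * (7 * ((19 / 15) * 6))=-243028 / 15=-16201.87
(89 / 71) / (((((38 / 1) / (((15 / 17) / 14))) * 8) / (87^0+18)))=1335 / 270368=0.00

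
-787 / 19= -41.42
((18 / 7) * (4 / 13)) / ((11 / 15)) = 1080 / 1001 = 1.08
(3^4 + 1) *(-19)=-1558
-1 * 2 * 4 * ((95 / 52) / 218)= -95 / 1417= -0.07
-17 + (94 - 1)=76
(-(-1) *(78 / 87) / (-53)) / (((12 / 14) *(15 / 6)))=-182 / 23055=-0.01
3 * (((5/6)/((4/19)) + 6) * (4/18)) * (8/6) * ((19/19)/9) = 239/243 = 0.98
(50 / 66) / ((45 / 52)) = 0.88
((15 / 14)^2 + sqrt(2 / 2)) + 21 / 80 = 9449 / 3920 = 2.41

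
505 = 505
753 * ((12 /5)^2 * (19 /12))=171684 /25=6867.36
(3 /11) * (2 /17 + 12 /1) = 3.30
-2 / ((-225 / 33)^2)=-242 / 5625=-0.04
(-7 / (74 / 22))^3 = -456533 / 50653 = -9.01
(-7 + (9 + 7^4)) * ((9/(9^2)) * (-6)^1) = -1602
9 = 9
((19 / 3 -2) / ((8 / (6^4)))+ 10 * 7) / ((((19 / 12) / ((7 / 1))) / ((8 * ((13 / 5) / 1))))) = 6744192 / 95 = 70991.49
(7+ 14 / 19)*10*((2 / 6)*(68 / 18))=16660 / 171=97.43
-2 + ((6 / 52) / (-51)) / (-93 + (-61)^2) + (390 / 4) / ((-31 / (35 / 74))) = -6414706041 / 1839301672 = -3.49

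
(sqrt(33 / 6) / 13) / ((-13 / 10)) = -5 * sqrt(22) / 169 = -0.14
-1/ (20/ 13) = -13/ 20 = -0.65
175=175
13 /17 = 0.76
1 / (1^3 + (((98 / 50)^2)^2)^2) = 152587890625 / 33385518460226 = 0.00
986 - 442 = 544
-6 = -6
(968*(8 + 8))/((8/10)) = 19360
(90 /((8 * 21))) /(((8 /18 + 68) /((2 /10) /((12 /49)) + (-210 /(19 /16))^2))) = 124419249 /508288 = 244.78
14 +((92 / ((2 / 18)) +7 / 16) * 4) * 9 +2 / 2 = 119355 / 4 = 29838.75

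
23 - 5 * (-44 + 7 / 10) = 479 / 2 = 239.50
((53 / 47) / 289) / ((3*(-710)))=-53 / 28931790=-0.00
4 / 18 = 2 / 9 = 0.22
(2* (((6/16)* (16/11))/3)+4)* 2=96/11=8.73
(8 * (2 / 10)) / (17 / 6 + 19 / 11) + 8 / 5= 2936 / 1505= 1.95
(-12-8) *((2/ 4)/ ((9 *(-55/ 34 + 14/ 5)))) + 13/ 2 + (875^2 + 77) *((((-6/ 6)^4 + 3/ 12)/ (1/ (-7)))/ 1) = -12120095474/ 1809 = -6699886.94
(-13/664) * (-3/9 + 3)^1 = -13/249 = -0.05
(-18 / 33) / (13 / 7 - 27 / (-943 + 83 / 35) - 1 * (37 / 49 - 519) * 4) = -358484 / 1363644447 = -0.00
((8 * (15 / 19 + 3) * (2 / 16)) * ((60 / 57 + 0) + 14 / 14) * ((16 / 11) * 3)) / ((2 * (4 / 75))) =1263600 / 3971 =318.21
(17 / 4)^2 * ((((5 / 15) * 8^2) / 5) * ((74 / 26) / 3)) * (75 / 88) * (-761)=-40686865 / 858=-47420.59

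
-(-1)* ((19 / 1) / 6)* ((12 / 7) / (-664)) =-19 / 2324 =-0.01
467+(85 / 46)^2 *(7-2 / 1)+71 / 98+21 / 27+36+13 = 498841471 / 933156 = 534.57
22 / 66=1 / 3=0.33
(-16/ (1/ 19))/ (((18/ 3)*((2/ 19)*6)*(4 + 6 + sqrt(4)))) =-361/ 54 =-6.69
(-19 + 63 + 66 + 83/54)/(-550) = -6023/29700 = -0.20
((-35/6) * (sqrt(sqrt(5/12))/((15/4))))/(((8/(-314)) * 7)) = 157 * sqrt(2) * 3^(3/4) * 5^(1/4)/108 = 7.01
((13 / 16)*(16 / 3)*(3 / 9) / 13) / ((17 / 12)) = 4 / 51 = 0.08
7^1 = 7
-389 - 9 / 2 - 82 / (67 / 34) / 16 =-396.10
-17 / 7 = -2.43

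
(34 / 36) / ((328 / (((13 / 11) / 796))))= 0.00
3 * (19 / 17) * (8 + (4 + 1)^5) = 178581 / 17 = 10504.76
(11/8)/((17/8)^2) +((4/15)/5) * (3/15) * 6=0.37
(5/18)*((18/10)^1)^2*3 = 27/10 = 2.70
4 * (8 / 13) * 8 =256 / 13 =19.69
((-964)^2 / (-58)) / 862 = -232324 / 12499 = -18.59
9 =9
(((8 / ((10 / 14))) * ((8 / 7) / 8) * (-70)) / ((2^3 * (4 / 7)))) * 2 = -49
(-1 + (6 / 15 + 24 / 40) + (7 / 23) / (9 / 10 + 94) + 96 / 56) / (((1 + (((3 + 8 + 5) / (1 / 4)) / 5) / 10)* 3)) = 6560350 / 26126919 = 0.25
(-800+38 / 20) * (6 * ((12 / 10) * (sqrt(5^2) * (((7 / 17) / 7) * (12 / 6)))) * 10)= -574632 / 17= -33801.88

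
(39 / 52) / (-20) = -3 / 80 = -0.04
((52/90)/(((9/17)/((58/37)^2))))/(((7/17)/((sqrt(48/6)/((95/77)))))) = 556096112 * sqrt(2)/52672275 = 14.93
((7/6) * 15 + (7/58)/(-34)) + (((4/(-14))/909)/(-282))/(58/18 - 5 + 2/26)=684460586003/39119970036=17.50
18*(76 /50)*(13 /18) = 494 /25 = 19.76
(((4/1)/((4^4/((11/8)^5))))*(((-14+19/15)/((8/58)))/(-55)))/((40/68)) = 1378640483/6291456000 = 0.22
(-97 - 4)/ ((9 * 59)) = -101/ 531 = -0.19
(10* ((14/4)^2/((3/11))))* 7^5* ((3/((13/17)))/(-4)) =-770012705/104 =-7403968.32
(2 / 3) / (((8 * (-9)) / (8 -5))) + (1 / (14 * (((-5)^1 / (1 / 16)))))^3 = -0.03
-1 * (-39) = 39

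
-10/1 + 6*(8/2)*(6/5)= 94/5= 18.80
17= 17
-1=-1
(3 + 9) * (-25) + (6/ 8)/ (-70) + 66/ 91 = -299.29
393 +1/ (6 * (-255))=601289/ 1530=393.00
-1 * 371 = -371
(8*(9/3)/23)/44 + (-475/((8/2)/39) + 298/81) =-379329305/81972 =-4627.55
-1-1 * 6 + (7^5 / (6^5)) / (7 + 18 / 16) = -425453 / 63180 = -6.73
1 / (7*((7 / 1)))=0.02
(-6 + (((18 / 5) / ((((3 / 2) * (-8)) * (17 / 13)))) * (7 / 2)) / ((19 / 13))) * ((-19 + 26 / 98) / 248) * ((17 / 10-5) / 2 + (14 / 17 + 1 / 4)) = -1142343 / 4005200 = -0.29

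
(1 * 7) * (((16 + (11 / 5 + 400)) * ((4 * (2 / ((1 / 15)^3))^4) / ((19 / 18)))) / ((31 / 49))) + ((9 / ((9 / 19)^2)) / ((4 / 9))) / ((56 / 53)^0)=85760188634925000212629 / 2356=36400759182905348137.79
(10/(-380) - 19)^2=522729/1444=362.00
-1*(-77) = 77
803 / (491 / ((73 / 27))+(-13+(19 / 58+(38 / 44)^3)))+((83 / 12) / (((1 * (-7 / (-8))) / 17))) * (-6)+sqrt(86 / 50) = -21447577423852 / 26757617789+sqrt(43) / 5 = -800.24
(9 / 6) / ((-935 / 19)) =-57 / 1870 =-0.03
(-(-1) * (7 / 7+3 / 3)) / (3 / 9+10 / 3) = 6 / 11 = 0.55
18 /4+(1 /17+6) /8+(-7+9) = 987 /136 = 7.26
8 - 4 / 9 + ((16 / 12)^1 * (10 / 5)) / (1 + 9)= 352 / 45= 7.82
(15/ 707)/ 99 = 5/ 23331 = 0.00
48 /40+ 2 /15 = 4 /3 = 1.33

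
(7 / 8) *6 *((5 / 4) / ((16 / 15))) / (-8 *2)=-1575 / 4096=-0.38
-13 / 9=-1.44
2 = 2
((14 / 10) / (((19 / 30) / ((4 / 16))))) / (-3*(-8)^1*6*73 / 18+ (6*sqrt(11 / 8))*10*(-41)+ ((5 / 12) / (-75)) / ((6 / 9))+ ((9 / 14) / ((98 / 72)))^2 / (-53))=-3615389782418665692000*sqrt(22) / 84887204599306497022651109 - 3433076890999089958260 / 84887204599306497022651109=-0.00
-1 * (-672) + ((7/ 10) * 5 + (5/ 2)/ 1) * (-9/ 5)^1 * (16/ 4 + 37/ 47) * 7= 14574/ 47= 310.09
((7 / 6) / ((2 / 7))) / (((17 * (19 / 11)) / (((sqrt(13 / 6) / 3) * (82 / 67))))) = 22099 * sqrt(78) / 2337228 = 0.08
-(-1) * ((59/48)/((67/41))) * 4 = 3.01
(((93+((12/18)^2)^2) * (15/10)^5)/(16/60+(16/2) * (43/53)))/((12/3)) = 18004365/687616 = 26.18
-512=-512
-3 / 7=-0.43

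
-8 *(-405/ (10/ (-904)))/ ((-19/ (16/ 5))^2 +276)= -74981376/ 79681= -941.02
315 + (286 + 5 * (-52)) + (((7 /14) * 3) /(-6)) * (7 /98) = 19095 /56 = 340.98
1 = 1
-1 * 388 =-388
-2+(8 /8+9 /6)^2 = 4.25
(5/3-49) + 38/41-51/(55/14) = -401762/6765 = -59.39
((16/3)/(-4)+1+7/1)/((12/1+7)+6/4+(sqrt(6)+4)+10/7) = 33880/130593 - 3920 *sqrt(6)/391779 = 0.23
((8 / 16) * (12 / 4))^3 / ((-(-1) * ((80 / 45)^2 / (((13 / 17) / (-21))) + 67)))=-9477 / 55576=-0.17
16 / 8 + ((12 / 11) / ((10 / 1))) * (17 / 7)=2.26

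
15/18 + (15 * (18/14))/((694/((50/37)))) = 469615/539238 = 0.87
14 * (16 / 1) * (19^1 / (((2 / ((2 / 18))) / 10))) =21280 / 9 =2364.44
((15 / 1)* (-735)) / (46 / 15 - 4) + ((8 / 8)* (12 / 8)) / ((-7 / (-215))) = 11858.57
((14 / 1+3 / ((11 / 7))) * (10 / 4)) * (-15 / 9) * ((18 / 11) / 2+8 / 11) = -74375 / 726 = -102.44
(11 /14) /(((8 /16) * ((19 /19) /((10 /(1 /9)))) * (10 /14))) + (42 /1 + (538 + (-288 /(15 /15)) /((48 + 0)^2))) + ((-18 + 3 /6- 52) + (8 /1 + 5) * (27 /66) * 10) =67017 /88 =761.56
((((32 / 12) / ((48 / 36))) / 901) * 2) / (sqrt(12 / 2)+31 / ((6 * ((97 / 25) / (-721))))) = -1300828200 / 281316948921181-1354896 * sqrt(6) / 281316948921181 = -0.00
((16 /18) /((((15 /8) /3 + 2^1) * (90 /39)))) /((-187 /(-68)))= 0.05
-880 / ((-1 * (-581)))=-880 / 581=-1.51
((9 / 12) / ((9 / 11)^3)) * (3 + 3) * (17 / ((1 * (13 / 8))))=90508 / 1053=85.95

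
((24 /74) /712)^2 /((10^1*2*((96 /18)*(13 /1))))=27 /180441647360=0.00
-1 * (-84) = 84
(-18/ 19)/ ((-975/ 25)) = 6/ 247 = 0.02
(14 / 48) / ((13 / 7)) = 49 / 312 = 0.16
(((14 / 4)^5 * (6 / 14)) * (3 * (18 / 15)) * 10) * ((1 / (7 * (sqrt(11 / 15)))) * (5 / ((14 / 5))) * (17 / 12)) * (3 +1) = 187425 * sqrt(165) / 176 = 13679.08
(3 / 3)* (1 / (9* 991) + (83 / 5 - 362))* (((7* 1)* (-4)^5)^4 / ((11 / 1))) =-40663087136084756267008 / 490545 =-82893694026205050.03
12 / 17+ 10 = 182 / 17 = 10.71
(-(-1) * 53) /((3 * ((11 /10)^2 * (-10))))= -1.46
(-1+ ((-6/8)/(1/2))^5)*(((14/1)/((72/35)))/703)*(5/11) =-30625/809856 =-0.04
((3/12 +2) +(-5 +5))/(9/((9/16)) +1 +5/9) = 81/632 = 0.13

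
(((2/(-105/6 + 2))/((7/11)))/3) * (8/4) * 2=-176/651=-0.27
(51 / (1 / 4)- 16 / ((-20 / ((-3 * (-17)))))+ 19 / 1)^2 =1739761 / 25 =69590.44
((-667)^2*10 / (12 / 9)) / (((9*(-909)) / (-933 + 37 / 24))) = 49727467975 / 130896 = 379900.59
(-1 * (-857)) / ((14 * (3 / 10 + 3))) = 18.55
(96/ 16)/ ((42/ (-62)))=-62/ 7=-8.86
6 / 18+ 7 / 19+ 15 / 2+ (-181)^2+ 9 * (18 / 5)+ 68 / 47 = 878793671 / 26790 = 32803.05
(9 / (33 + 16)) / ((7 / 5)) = 45 / 343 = 0.13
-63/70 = -9/10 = -0.90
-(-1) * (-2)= -2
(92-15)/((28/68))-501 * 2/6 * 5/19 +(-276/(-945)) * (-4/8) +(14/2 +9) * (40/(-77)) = 8861056/65835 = 134.59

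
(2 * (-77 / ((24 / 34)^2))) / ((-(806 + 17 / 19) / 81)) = 3805263 / 122648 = 31.03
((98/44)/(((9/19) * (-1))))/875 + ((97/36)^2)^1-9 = -3110201/1782000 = -1.75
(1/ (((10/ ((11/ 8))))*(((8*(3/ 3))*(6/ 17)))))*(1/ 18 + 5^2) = 84337/ 69120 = 1.22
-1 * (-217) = 217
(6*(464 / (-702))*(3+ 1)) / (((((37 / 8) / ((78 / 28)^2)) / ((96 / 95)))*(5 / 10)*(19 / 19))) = -9265152 / 172235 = -53.79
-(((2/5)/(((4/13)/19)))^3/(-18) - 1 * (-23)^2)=24591223/18000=1366.18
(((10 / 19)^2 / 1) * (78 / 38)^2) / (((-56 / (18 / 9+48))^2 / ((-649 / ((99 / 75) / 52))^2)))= 3883626601562500 / 6385729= 608172786.78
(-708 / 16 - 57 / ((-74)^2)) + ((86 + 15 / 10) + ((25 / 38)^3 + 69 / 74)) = 3339582773 / 75119768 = 44.46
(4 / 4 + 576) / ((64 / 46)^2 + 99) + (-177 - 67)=-12723147 / 53395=-238.28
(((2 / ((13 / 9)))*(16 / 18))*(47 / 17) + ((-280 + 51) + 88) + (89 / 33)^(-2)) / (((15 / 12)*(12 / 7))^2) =-2358164396 / 78774345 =-29.94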